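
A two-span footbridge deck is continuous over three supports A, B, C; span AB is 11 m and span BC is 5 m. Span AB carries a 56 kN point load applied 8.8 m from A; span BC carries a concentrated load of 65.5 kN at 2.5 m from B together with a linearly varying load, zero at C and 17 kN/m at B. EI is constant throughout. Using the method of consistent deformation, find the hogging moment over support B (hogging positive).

Release continuity at B by inserting a hinge; the redundant is the internal moment M_B. The primary structure is two simply-supported spans AB and BC.
Discontinuity in slope at B on the released structure — sum the simple-span end rotations:
  span AB: point load 56 at a = 8.8: Pab(L + a)/(6LEI) = 325.2/EI
  span BC: point load 65.5 at a = 2.5: Pab(L + b)/(6LEI) = 102.3/EI
  span BC: triangular load, peak 17: w₀L³/(45EI) = 47.22/EI
  relative rotation θ_0 = (325.2 + 149.6)/EI = 474.8/EI
A unit hogging moment at B produces rotation L₁/(3EI) + L₂/(3EI) = 5.333/EI.
Compatibility: M_B·(L₁+L₂)/(3EI) = θ_0, giving M_B = 89.03 kN·m (hogging).

M_B = 89.03 kN·m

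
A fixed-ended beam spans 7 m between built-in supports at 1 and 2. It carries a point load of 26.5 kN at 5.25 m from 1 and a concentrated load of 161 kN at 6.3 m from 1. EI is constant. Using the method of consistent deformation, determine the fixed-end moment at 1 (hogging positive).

Take the two fixed-end moments M_1, M_2 as redundants; the released structure is the simple span 12.
Simple-span end rotations at 1 and 2 under the given loads:
  at 1: point load 26.5 at a = 5.25: Pab(L + b)/(6LEI) = 50.72/EI
  at 2: point load 26.5 at a = 5.25: Pab(L + a)/(6LEI) = 71.01/EI
  at 1: point load 161 at a = 6.3: Pab(L + b)/(6LEI) = 130.2/EI
  at 2: point load 161 at a = 6.3: Pab(L + a)/(6LEI) = 224.8/EI
  θ_10 = 180.9/EI,  θ_20 = 295.8/EI
Flexibility coefficients: a unit moment at one end gives L/(3EI) there and L/(6EI) at the far end, so f₁₁ = f₂₂ = 2.333/EI and f₁₂ = f₂₁ = 1.167/EI.
Compatibility — zero rotation at each built-in end:
  2.333 M_1 + 1.167 M_2 = 180.9
  1.167 M_1 + 2.333 M_2 = 295.8
Solving the pair gives M_1 = 18.84 kN·m and M_2 = 117.4 kN·m (hogging).

M_1 = 18.84 kN·m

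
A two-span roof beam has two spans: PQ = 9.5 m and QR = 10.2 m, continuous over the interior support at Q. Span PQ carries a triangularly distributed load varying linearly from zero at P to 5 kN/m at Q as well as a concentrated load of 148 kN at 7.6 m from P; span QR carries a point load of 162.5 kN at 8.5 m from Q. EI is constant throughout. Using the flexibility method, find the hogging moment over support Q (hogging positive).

Release continuity at Q by inserting a hinge; the redundant is the internal moment M_Q. The primary structure is two simply-supported spans PQ and QR.
End slopes at the hinge Q, treating each span as simply supported:
  span PQ: triangular load, peak 5: w₀L³/(45EI) = 95.26/EI
  span PQ: point load 148 at a = 7.6: Pab(L + a)/(6LEI) = 641.1/EI
  span QR: point load 162.5 at a = 8.5: Pab(L + b)/(6LEI) = 456.6/EI
  relative rotation θ_0 = (736.4 + 456.6)/EI = 1193/EI
A unit hogging moment at Q produces rotation L₁/(3EI) + L₂/(3EI) = 6.567/EI.
Slope continuity at Q: θ_0 = M_Q·6.567/EI, so M_Q = 1193/6.567 = 181.7 kN·m (hogging).

M_Q = 181.7 kN·m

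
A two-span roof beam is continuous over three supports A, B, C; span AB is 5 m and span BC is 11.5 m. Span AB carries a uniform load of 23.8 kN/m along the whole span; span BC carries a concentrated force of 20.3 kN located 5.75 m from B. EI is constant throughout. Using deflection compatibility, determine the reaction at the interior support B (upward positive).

Insert a hinge at B; M_B is the redundant, and each span becomes simply supported.
End slopes at the hinge B, treating each span as simply supported:
  span AB: UDL 23.8: wL³/(24EI) = 124/EI
  span BC: point load 20.3 at a = 5.75: Pab(L + b)/(6LEI) = 167.8/EI
  relative rotation θ_0 = (124 + 167.8)/EI = 291.8/EI
A unit hogging moment at B produces rotation L₁/(3EI) + L₂/(3EI) = 5.5/EI.
Slope continuity at B: θ_0 = M_B·5.5/EI, so M_B = 291.8/5.5 = 53.05 kN·m (hogging).
Span AB, ΣM about A with M_B applied at B: R_B^{AB}·5 = 297.5 + 53.05, so R_B^{AB} = 70.11 kN and R_A = 119 − 70.11 = 48.89 kN.
Span BC, ΣM about C: R_B^{BC}·11.5 = 116.7 + 53.05, so R_B^{BC} = 14.76 kN and R_C = 20.3 − 14.76 = 5.537 kN.
R_B = 70.11 + 14.76 = 84.87 kN.

R_B = 84.87 kN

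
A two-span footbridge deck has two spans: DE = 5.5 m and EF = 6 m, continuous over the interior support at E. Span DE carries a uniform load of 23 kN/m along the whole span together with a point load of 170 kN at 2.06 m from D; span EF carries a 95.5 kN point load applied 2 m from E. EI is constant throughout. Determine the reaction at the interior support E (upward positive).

R_E = 249.5 kN

Take M_E as the redundant. Released structure: two simple spans DE and EF with a hinge at E.
Discontinuity in slope at E on the released structure — sum the simple-span end rotations:
  span DE: UDL 23: wL³/(24EI) = 159.4/EI
  span DE: point load 170 at a = 2.06: Pab(L + a)/(6LEI) = 276/EI
  span EF: point load 95.5 at a = 2: Pab(L + b)/(6LEI) = 212.2/EI
  relative rotation θ_0 = (435.4 + 212.2)/EI = 647.6/EI
A unit hogging moment at E produces rotation L₁/(3EI) + L₂/(3EI) = 3.833/EI.
Slope continuity at E: θ_0 = M_E·3.833/EI, so M_E = 647.6/3.833 = 169 kN·m (hogging).
Span DE, ΣM about D with M_E applied at E: R_E^{DE}·5.5 = 698.1 + 169, so R_E^{DE} = 157.6 kN and R_D = 296.5 − 157.6 = 138.9 kN.
Span EF, ΣM about F: R_E^{EF}·6 = 382 + 169, so R_E^{EF} = 91.83 kN and R_F = 95.5 − 91.83 = 3.675 kN.
R_E = 157.6 + 91.83 = 249.5 kN.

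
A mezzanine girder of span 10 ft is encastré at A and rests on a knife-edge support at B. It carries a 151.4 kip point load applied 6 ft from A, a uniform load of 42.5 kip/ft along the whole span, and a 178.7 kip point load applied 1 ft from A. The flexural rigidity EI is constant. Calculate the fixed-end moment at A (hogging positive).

Choose R_B as the redundant. The primary structure is the cantilever fixed at A.
Primary-structure tip deflection at B by superposition:
  point load 151.4 at a = 6: Pa²(3L − a)/(6EI) = 21802/EI
  UDL 42.5: wL⁴/(8EI) = 53125/EI
  point load 178.7 at a = 1: Pa²(3L − a)/(6EI) = 863.7/EI
  δ_0 = 75790/EI
Flexibility coefficient — unit upward force at B: δ_{BB} = L³/(3EI) = 333.3/EI.
Compatibility at B: δ_0 − R_B·δ_{BB} = 0, so R_B = 75790/333.3 = 227.4 kip.
Moment equilibrium about A: M_A = Σ(load moments about A) − R_B·L = 3212 − 227.4×10 = 938.4 kip·ft.

M_A = 938.4 kip·ft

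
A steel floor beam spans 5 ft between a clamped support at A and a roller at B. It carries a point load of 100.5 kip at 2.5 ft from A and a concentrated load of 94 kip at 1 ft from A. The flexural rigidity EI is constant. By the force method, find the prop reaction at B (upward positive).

R_B = 36.67 kip

Choose R_B as the redundant. The primary structure is the cantilever fixed at A.
Primary-structure tip deflection at B by superposition:
  point load 100.5 at a = 2.5: Pa²(3L − a)/(6EI) = 1309/EI
  point load 94 at a = 1: Pa²(3L − a)/(6EI) = 219.3/EI
  δ_0 = 1528/EI
Tip deflection under a unit load at B: L³/(3EI) = 41.67/EI.
The prop prevents deflection at B: R_B = δ_0/δ_{BB} = 1528/41.67 = 36.67 kip.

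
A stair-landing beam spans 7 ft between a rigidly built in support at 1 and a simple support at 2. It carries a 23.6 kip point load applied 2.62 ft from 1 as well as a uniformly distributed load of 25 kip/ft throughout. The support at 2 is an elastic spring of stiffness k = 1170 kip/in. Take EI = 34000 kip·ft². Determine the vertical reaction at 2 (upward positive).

R_2 = 68.51 kip

Release the roller at 2. Primary structure: cantilever fixed at 1.
Free-end deflection of the primary structure under the applied loading (downward +):
  point load 23.6 at a = 2.62: Pa²(3L − a)/(6EI) = 496.3/EI
  UDL 25: wL⁴/(8EI) = 7503/EI
  δ_0 = 7999/EI
Flexibility coefficient — unit upward force at 2: δ_{22} = L³/(3EI) = 114.3/EI.
With EI = 34000 kip·ft²: δ_0 = 0.23528 ft and δ_{22} = 0.003363 ft/kip.
Compatibility — the spring shortens by R_2/k under the reaction it provides: δ_0 − R_2·δ_{22} = R_2/k. With 1/k = 1/(1170×12) ft/kip = 0.000071 ft/kip, R_2 = δ_0 / (δ_{22} + 1/k) = 0.23528 / (0.003363 + 0.000071) = 68.51 kip.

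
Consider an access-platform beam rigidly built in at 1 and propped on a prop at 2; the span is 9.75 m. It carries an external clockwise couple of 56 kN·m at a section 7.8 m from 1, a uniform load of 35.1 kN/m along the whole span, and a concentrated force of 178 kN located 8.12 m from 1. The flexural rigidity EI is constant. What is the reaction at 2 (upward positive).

R_2 = 270.4 kN

Choose R_2 as the redundant. The primary structure is the cantilever fixed at 1.
Primary-structure tip deflection at 2 by superposition:
  clockwise couple 56 at a = 7.8: M₀a(2L − a)/(2EI) = 2555/EI
  UDL 35.1: wL⁴/(8EI) = 39649/EI
  point load 178 at a = 8.12: Pa²(3L − a)/(6EI) = 41331/EI
  δ_0 = 83536/EI
Tip deflection under a unit load at 2: L³/(3EI) = 309/EI.
Compatibility at 2: δ_0 − R_2·δ_{22} = 0, so R_2 = 83536/309 = 270.4 kN.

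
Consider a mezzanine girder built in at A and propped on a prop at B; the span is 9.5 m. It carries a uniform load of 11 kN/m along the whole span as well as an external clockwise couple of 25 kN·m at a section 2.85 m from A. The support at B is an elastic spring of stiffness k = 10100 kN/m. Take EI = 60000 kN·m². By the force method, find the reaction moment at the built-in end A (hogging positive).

Release the roller at B. Primary structure: cantilever fixed at A.
Free-end deflection of the primary structure under the applied loading (downward +):
  UDL 11: wL⁴/(8EI) = 11199/EI
  clockwise couple 25 at a = 2.85: M₀a(2L − a)/(2EI) = 575.3/EI
  δ_0 = 11775/EI
Flexibility coefficient — unit upward force at B: δ_{BB} = L³/(3EI) = 285.8/EI.
With EI = 60000 kN·m²: δ_0 = 0.19625 m and δ_{BB} = 0.004763 m/kN.
Compatibility — the spring shortens by R_B/k under the reaction it provides: δ_0 − R_B·δ_{BB} = R_B/k. With 1/k = 0.000099 m/kN, R_B = δ_0 / (δ_{BB} + 1/k) = 0.19625 / (0.004763 + 0.000099) = 40.36 kN.
Moment equilibrium about A: M_A = Σ(load moments about A) − R_B·L = 521.4 − 40.36×9.5 = 137.9 kN·m.

M_A = 137.9 kN·m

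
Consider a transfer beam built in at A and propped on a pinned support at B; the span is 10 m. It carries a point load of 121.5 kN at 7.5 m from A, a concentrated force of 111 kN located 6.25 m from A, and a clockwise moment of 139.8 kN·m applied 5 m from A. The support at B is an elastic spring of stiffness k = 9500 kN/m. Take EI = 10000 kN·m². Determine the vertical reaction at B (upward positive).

R_B = 143.6 kN

Release the roller at B. Primary structure: cantilever fixed at A.
Primary-structure tip deflection at B by superposition:
  point load 121.5 at a = 7.5: Pa²(3L − a)/(6EI) = 25629/EI
  point load 111 at a = 6.25: Pa²(3L − a)/(6EI) = 17163/EI
  clockwise couple 139.8 at a = 5: M₀a(2L − a)/(2EI) = 5242/EI
  δ_0 = 48034/EI
Flexibility coefficient — unit upward force at B: δ_{BB} = L³/(3EI) = 333.3/EI.
With EI = 10000 kN·m²: δ_0 = 4.8034 m and δ_{BB} = 0.033333 m/kN.
Compatibility — the spring shortens by R_B/k under the reaction it provides: δ_0 − R_B·δ_{BB} = R_B/k. With 1/k = 0.000105 m/kN, R_B = δ_0 / (δ_{BB} + 1/k) = 4.8034 / (0.033333 + 0.000105) = 143.6 kN.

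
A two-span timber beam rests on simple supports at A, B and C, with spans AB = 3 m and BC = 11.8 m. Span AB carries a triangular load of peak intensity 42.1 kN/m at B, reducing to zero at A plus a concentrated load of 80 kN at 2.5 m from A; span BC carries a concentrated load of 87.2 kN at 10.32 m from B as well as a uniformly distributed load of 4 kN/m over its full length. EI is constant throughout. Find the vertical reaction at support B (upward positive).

R_B = 192.4 kN

Insert a hinge at B; M_B is the redundant, and each span becomes simply supported.
Rotations at B on the released spans (each span's end-slope, ×1/EI):
  span AB: triangular load, peak 42.1: w₀L³/(45EI) = 25.26/EI
  span AB: point load 80 at a = 2.5: Pab(L + a)/(6LEI) = 30.56/EI
  span BC: point load 87.2 at a = 10.32: Pab(L + b)/(6LEI) = 249.8/EI
  span BC: UDL 4: wL³/(24EI) = 273.8/EI
  relative rotation θ_0 = (55.82 + 523.7)/EI = 579.5/EI
A unit hogging moment at B produces rotation L₁/(3EI) + L₂/(3EI) = 4.933/EI.
Slope continuity at B: θ_0 = M_B·4.933/EI, so M_B = 579.5/4.933 = 117.5 kN·m (hogging).
Span AB, ΣM about A with M_B applied at B: R_B^{AB}·3 = 326.3 + 117.5, so R_B^{AB} = 147.9 kN and R_A = 143.2 − 147.9 = -4.77 kN.
Span BC, ΣM about C: R_B^{BC}·11.8 = 407.5 + 117.5, so R_B^{BC} = 44.49 kN and R_C = 134.4 − 44.49 = 89.91 kN.
R_B = 147.9 + 44.49 = 192.4 kN.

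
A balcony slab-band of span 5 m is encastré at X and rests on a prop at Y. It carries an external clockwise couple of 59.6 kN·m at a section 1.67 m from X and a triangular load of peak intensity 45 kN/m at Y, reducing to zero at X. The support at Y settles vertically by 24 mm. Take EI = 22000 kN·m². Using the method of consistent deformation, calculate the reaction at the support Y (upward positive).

Remove the prop at Y; the released (primary) structure is a cantilever built in at X.
Free-end deflection of the primary structure under the applied loading (downward +):
  clockwise couple 59.6 at a = 1.67: M₀a(2L − a)/(2EI) = 414.6/EI
  triangular load, peak 45 at the free end: 11w₀L⁴/(120EI) = 2578/EI
  δ_0 = 2993/EI
Flexibility coefficient — unit upward force at Y: δ_{YY} = L³/(3EI) = 41.67/EI.
With EI = 22000 kN·m²: δ_0 = 0.13603 m and δ_{YY} = 0.001894 m/kN.
Compatibility — the beam at Y must follow the support down by 0.024 m: δ_0 − R_Y·δ_{YY} = 0.024, so R_Y = (0.13603 − 0.024)/0.001894 = 59.15 kN.

R_Y = 59.15 kN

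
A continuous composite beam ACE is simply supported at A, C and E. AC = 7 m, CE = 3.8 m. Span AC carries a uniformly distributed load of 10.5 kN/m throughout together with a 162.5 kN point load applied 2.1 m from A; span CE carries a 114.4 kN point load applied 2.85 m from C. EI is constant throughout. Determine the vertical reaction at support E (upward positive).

Release continuity at C by inserting a hinge; the redundant is the internal moment M_C. The primary structure is two simply-supported spans AC and CE.
End slopes at the hinge C, treating each span as simply supported:
  span AC: UDL 10.5: wL³/(24EI) = 150.1/EI
  span AC: point load 162.5 at a = 2.1: Pab(L + a)/(6LEI) = 362.3/EI
  span CE: point load 114.4 at a = 2.85: Pab(L + b)/(6LEI) = 64.53/EI
  relative rotation θ_0 = (512.4 + 64.53)/EI = 576.9/EI
A unit hogging moment at C produces rotation L₁/(3EI) + L₂/(3EI) = 3.6/EI.
Compatibility: M_C·(L₁+L₂)/(3EI) = θ_0, giving M_C = 160.2 kN·m (hogging).
Span CE, ΣM about E: R_C^{CE}·3.8 = 108.7 + 160.2, so R_C^{CE} = 70.77 kN and R_E = 114.4 − 70.77 = 43.63 kN.

R_E = 43.63 kN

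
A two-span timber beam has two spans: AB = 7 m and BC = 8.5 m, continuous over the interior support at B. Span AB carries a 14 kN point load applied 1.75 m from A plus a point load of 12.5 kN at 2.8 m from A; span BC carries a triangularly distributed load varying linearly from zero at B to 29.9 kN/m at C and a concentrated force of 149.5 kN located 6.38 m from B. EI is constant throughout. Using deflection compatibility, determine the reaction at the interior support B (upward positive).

R_B = 130.5 kN

Insert a hinge at B; M_B is the redundant, and each span becomes simply supported.
Discontinuity in slope at B on the released structure — sum the simple-span end rotations:
  span AB: point load 14 at a = 1.75: Pab(L + a)/(6LEI) = 26.8/EI
  span AB: point load 12.5 at a = 2.8: Pab(L + a)/(6LEI) = 34.3/EI
  span BC: triangular load, peak 29.9: 7w₀L³/(360EI) = 357/EI
  span BC: point load 149.5 at a = 6.38: Pab(L + b)/(6LEI) = 421.1/EI
  relative rotation θ_0 = (61.1 + 778.1)/EI = 839.2/EI
A unit hogging moment at B produces rotation L₁/(3EI) + L₂/(3EI) = 5.167/EI.
Compatibility: M_B·(L₁+L₂)/(3EI) = θ_0, giving M_B = 162.4 kN·m (hogging).
Span AB, ΣM about A with M_B applied at B: R_B^{AB}·7 = 59.5 + 162.4, so R_B^{AB} = 31.7 kN and R_A = 26.5 − 31.7 = -5.204 kN.
Span BC, ΣM about C: R_B^{BC}·8.5 = 677 + 162.4, so R_B^{BC} = 98.75 kN and R_C = 276.6 − 98.75 = 177.8 kN.
R_B = 31.7 + 98.75 = 130.5 kN.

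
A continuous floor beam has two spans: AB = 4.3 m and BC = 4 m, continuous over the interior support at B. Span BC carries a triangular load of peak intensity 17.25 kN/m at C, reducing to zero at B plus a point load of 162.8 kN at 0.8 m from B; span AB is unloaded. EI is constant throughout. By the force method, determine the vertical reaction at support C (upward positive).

Take M_B as the redundant. Released structure: two simple spans AB and BC with a hinge at B.
End slopes at the hinge B, treating each span as simply supported:
  span BC: triangular load, peak 17.25: 7w₀L³/(360EI) = 21.47/EI
  span BC: point load 162.8 at a = 0.8: Pab(L + b)/(6LEI) = 125/EI
  relative rotation θ_0 = (0 + 146.5)/EI = 146.5/EI
A unit hogging moment at B produces rotation L₁/(3EI) + L₂/(3EI) = 2.767/EI.
Slope continuity at B: θ_0 = M_B·2.767/EI, so M_B = 146.5/2.767 = 52.95 kN·m (hogging).
Span BC, ΣM about C: R_B^{BC}·4 = 567 + 52.95, so R_B^{BC} = 155 kN and R_C = 197.3 − 155 = 42.32 kN.

R_C = 42.32 kN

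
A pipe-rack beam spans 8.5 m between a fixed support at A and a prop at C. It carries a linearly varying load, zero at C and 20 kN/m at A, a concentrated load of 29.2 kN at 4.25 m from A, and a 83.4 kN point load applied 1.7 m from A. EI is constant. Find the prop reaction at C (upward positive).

R_C = 30.8 kN

Release the roller at C. Primary structure: cantilever fixed at A.
Primary-structure tip deflection at C by superposition:
  triangular load, peak 20 at the fixed end: w₀L⁴/(30EI) = 3480/EI
  point load 29.2 at a = 4.25: Pa²(3L − a)/(6EI) = 1868/EI
  point load 83.4 at a = 1.7: Pa²(3L − a)/(6EI) = 956.1/EI
  δ_0 = 6304/EI
Flexibility coefficient — unit upward force at C: δ_{CC} = L³/(3EI) = 204.7/EI.
The prop prevents deflection at C: R_C = δ_0/δ_{CC} = 6304/204.7 = 30.8 kN.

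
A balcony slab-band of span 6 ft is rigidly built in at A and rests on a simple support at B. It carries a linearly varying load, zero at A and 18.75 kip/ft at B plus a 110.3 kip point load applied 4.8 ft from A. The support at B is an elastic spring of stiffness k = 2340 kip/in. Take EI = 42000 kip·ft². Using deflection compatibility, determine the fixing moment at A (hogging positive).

M_A = 116.2 kip·ft

Choose R_B as the redundant. The primary structure is the cantilever fixed at A.
Primary-structure tip deflection at B by superposition:
  triangular load, peak 18.75 at the free end: 11w₀L⁴/(120EI) = 2228/EI
  point load 110.3 at a = 4.8: Pa²(3L − a)/(6EI) = 5591/EI
  δ_0 = 7818/EI
Tip deflection under a unit load at B: L³/(3EI) = 72/EI.
With EI = 42000 kip·ft²: δ_0 = 0.18615 ft and δ_{BB} = 0.001714 ft/kip.
Compatibility — the spring shortens by R_B/k under the reaction it provides: δ_0 − R_B·δ_{BB} = R_B/k. With 1/k = 1/(2340×12) ft/kip = 0.000036 ft/kip, R_B = δ_0 / (δ_{BB} + 1/k) = 0.18615 / (0.001714 + 0.000036) = 106.4 kip.
Moment equilibrium about A: M_A = Σ(load moments about A) − R_B·L = 754.4 − 106.4×6 = 116.2 kip·ft.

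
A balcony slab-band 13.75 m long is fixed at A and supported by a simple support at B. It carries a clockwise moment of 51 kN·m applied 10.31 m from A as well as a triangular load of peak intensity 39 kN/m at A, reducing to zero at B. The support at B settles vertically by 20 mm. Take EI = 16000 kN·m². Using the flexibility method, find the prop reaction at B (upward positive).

R_B = 58.47 kN

Remove the prop at B; the released (primary) structure is a cantilever built in at A.
Primary-structure tip deflection at B by superposition:
  clockwise couple 51 at a = 10.31: M₀a(2L − a)/(2EI) = 4519/EI
  triangular load, peak 39 at the fixed end: w₀L⁴/(30EI) = 46468/EI
  δ_0 = 50987/EI
Tip deflection under a unit load at B: L³/(3EI) = 866.5/EI.
With EI = 16000 kN·m²: δ_0 = 3.1867 m and δ_{BB} = 0.054159 m/kN.
Compatibility — the beam at B must follow the support down by 0.02 m: δ_0 − R_B·δ_{BB} = 0.02, so R_B = (3.1867 − 0.02)/0.054159 = 58.47 kN.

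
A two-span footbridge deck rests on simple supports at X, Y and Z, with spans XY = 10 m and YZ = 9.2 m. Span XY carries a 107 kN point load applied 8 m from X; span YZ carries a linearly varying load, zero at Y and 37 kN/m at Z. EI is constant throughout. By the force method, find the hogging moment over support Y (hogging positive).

M_Y = 167.8 kN·m

Insert a hinge at Y; M_Y is the redundant, and each span becomes simply supported.
Rotations at Y on the released spans (each span's end-slope, ×1/EI):
  span XY: point load 107 at a = 8: Pab(L + a)/(6LEI) = 513.6/EI
  span YZ: triangular load, peak 37: 7w₀L³/(360EI) = 560.2/EI
  relative rotation θ_0 = (513.6 + 560.2)/EI = 1074/EI
A unit hogging moment at Y produces rotation L₁/(3EI) + L₂/(3EI) = 6.4/EI.
Slope continuity at Y: θ_0 = M_Y·6.4/EI, so M_Y = 1074/6.4 = 167.8 kN·m (hogging).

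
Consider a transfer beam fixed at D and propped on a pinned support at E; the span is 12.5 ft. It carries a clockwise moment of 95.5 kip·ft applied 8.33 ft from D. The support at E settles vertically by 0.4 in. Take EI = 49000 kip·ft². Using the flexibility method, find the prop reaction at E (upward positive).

R_E = 7.676 kip

Choose R_E as the redundant. The primary structure is the cantilever fixed at D.
Deflection at E on the released cantilever, summing each load's contribution:
  clockwise couple 95.5 at a = 8.33: M₀a(2L − a)/(2EI) = 6631/EI
Flexibility coefficient — unit upward force at E: δ_{EE} = L³/(3EI) = 651/EI.
With EI = 49000 kip·ft²: δ_0 = 0.13532 ft and δ_{EE} = 0.013287 ft/kip.
Compatibility — the beam at E must follow the support down by 0.03333 ft: δ_0 − R_E·δ_{EE} = 0.03333, so R_E = (0.13532 − 0.03333)/0.013287 = 7.676 kip.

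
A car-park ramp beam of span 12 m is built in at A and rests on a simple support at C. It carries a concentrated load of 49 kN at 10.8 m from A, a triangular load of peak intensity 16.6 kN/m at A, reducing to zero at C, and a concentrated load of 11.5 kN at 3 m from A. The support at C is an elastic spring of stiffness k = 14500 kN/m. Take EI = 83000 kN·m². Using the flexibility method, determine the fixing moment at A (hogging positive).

M_A = 218.5 kN·m

Take the reaction at C as the redundant and release it; the primary structure is a cantilever fixed at A.
Primary-structure tip deflection at C by superposition:
  point load 49 at a = 10.8: Pa²(3L − a)/(6EI) = 24005/EI
  triangular load, peak 16.6 at the fixed end: w₀L⁴/(30EI) = 11474/EI
  point load 11.5 at a = 3: Pa²(3L − a)/(6EI) = 569.2/EI
  δ_0 = 36048/EI
Flexibility coefficient — unit upward force at C: δ_{CC} = L³/(3EI) = 576/EI.
With EI = 83000 kN·m²: δ_0 = 0.43431 m and δ_{CC} = 0.00694 m/kN.
Compatibility — the spring shortens by R_C/k under the reaction it provides: δ_0 − R_C·δ_{CC} = R_C/k. With 1/k = 0.000069 m/kN, R_C = δ_0 / (δ_{CC} + 1/k) = 0.43431 / (0.00694 + 0.000069) = 61.97 kN.
Moment equilibrium about A: M_A = Σ(load moments about A) − R_C·L = 962.1 − 61.97×12 = 218.5 kN·m.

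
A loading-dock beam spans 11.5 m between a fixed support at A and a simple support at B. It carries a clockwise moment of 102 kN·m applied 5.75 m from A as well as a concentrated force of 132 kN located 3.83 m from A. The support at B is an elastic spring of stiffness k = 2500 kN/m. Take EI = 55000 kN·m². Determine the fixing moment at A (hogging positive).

Release the roller at B. Primary structure: cantilever fixed at A.
Downward deflection at the released point B due to the loads:
  clockwise couple 102 at a = 5.75: M₀a(2L − a)/(2EI) = 5059/EI
  point load 132 at a = 3.83: Pa²(3L − a)/(6EI) = 9898/EI
  δ_0 = 14956/EI
Tip deflection under a unit load at B: L³/(3EI) = 507/EI.
With EI = 55000 kN·m²: δ_0 = 0.27193 m and δ_{BB} = 0.009217 m/kN.
Compatibility — the spring shortens by R_B/k under the reaction it provides: δ_0 − R_B·δ_{BB} = R_B/k. With 1/k = 0.0004 m/kN, R_B = δ_0 / (δ_{BB} + 1/k) = 0.27193 / (0.009217 + 0.0004) = 28.27 kN.
Moment equilibrium about A: M_A = Σ(load moments about A) − R_B·L = 607.6 − 28.27×11.5 = 282.4 kN·m.

M_A = 282.4 kN·m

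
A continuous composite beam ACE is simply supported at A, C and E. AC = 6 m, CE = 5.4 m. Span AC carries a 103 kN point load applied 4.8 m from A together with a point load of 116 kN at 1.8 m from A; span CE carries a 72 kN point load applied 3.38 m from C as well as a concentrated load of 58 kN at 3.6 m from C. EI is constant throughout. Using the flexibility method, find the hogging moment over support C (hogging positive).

Insert a hinge at C; M_C is the redundant, and each span becomes simply supported.
Discontinuity in slope at C on the released structure — sum the simple-span end rotations:
  span AC: point load 103 at a = 4.8: Pab(L + a)/(6LEI) = 178/EI
  span AC: point load 116 at a = 1.8: Pab(L + a)/(6LEI) = 190/EI
  span CE: point load 72 at a = 3.38: Pab(L + b)/(6LEI) = 112.6/EI
  span CE: point load 58 at a = 3.6: Pab(L + b)/(6LEI) = 83.52/EI
  relative rotation θ_0 = (368 + 196.1)/EI = 564.1/EI
A unit hogging moment at C produces rotation L₁/(3EI) + L₂/(3EI) = 3.8/EI.
Compatibility: M_C·(L₁+L₂)/(3EI) = θ_0, giving M_C = 148.4 kN·m (hogging).

M_C = 148.4 kN·m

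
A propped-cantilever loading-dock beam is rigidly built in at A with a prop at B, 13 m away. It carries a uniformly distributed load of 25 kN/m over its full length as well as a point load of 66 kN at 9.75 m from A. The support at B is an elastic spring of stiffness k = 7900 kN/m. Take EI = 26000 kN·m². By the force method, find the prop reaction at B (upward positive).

Take the reaction at B as the redundant and release it; the primary structure is a cantilever fixed at A.
Free-end deflection of the primary structure under the applied loading (downward +):
  UDL 25: wL⁴/(8EI) = 89253/EI
  point load 66 at a = 9.75: Pa²(3L − a)/(6EI) = 30586/EI
  δ_0 = 119839/EI
Tip deflection under a unit load at B: L³/(3EI) = 732.3/EI.
With EI = 26000 kN·m²: δ_0 = 4.6092 m and δ_{BB} = 0.028167 m/kN.
Compatibility — the spring shortens by R_B/k under the reaction it provides: δ_0 − R_B·δ_{BB} = R_B/k. With 1/k = 0.000127 m/kN, R_B = δ_0 / (δ_{BB} + 1/k) = 4.6092 / (0.028167 + 0.000127) = 162.9 kN.

R_B = 162.9 kN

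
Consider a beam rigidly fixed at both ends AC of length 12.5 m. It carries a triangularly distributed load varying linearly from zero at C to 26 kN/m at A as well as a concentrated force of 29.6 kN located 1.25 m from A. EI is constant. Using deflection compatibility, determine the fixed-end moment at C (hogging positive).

M_C = 138.7 kN·m

Take the two fixed-end moments M_A, M_C as redundants; the released structure is the simple span AC.
Simple-span end rotations at A and C under the given loads:
  at A: triangular load, peak 26: w₀L³/(45EI) = 1128/EI
  at C: triangular load, peak 26: 7w₀L³/(360EI) = 987.4/EI
  at A: point load 29.6 at a = 1.25: Pab(L + b)/(6LEI) = 131.8/EI
  at C: point load 29.6 at a = 1.25: Pab(L + a)/(6LEI) = 76.31/EI
  θ_A0 = 1260/EI,  θ_C0 = 1064/EI
Flexibility coefficients: a unit moment at one end gives L/(3EI) there and L/(6EI) at the far end, so f₁₁ = f₂₂ = 4.167/EI and f₁₂ = f₂₁ = 2.083/EI.
Compatibility — zero rotation at each built-in end:
  4.167 M_A + 2.083 M_C = 1260
  2.083 M_A + 4.167 M_C = 1064
Solving the pair gives M_A = 233.1 kN·m and M_C = 138.7 kN·m (hogging).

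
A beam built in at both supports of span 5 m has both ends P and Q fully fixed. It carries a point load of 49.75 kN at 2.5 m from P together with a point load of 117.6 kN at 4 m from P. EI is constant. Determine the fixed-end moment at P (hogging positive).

M_P = 49.91 kN·m

Take the two fixed-end moments M_P, M_Q as redundants; the released structure is the simple span PQ.
End rotations of the released simple span under the applied load (×1/EI):
  at P: point load 49.75 at a = 2.5: Pab(L + b)/(6LEI) = 77.73/EI
  at Q: point load 49.75 at a = 2.5: Pab(L + a)/(6LEI) = 77.73/EI
  at P: point load 117.6 at a = 4: Pab(L + b)/(6LEI) = 94.08/EI
  at Q: point load 117.6 at a = 4: Pab(L + a)/(6LEI) = 141.1/EI
  θ_P0 = 171.8/EI,  θ_Q0 = 218.9/EI
Flexibility coefficients: a unit moment at one end gives L/(3EI) there and L/(6EI) at the far end, so f₁₁ = f₂₂ = 1.667/EI and f₁₂ = f₂₁ = 0.8333/EI.
Compatibility — zero rotation at each built-in end:
  1.667 M_P + 0.8333 M_Q = 171.8
  0.8333 M_P + 1.667 M_Q = 218.9
Solving the pair gives M_P = 49.91 kN·m and M_Q = 106.4 kN·m (hogging).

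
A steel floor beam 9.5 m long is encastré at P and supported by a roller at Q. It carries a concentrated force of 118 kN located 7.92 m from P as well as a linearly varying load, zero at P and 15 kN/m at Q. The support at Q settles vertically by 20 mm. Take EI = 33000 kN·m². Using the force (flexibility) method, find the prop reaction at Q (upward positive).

Take the reaction at Q as the redundant and release it; the primary structure is a cantilever fixed at P.
Downward deflection at the released point Q due to the loads:
  point load 118 at a = 7.92: Pa²(3L − a)/(6EI) = 25388/EI
  triangular load, peak 15 at the free end: 11w₀L⁴/(120EI) = 11199/EI
  δ_0 = 36587/EI
Tip deflection under a unit load at Q: L³/(3EI) = 285.8/EI.
With EI = 33000 kN·m²: δ_0 = 1.1087 m and δ_{QQ} = 0.00866 m/kN.
Compatibility — the beam at Q must follow the support down by 0.02 m: δ_0 − R_Q·δ_{QQ} = 0.02, so R_Q = (1.1087 − 0.02)/0.00866 = 125.7 kN.

R_Q = 125.7 kN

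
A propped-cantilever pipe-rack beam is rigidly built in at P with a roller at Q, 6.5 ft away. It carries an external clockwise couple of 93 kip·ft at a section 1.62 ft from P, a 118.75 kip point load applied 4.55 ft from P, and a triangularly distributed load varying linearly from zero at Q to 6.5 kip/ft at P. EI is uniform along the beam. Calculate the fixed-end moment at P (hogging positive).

M_P = 155.8 kip·ft

Take the reaction at Q as the redundant and release it; the primary structure is a cantilever fixed at P.
Free-end deflection of the primary structure under the applied loading (downward +):
  clockwise couple 93 at a = 1.62: M₀a(2L − a)/(2EI) = 857.3/EI
  point load 118.75 at a = 4.55: Pa²(3L − a)/(6EI) = 6126/EI
  triangular load, peak 6.5 at the fixed end: w₀L⁴/(30EI) = 386.8/EI
  δ_0 = 7370/EI
Flexibility coefficient — unit upward force at Q: δ_{QQ} = L³/(3EI) = 91.54/EI.
The prop prevents deflection at Q: R_Q = δ_0/δ_{QQ} = 7370/91.54 = 80.51 kip.
Moment equilibrium about P: M_P = Σ(load moments about P) − R_Q·L = 679.1 − 80.51×6.5 = 155.8 kip·ft.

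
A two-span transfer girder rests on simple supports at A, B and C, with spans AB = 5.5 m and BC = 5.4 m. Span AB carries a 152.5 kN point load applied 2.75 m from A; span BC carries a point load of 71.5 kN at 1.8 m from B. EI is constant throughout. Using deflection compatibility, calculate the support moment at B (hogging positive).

Insert a hinge at B; M_B is the redundant, and each span becomes simply supported.
Discontinuity in slope at B on the released structure — sum the simple-span end rotations:
  span AB: point load 152.5 at a = 2.75: Pab(L + a)/(6LEI) = 288.3/EI
  span BC: point load 71.5 at a = 1.8: Pab(L + b)/(6LEI) = 128.7/EI
  relative rotation θ_0 = (288.3 + 128.7)/EI = 417/EI
A unit hogging moment at B produces rotation L₁/(3EI) + L₂/(3EI) = 3.633/EI.
Slope continuity at B: θ_0 = M_B·3.633/EI, so M_B = 417/3.633 = 114.8 kN·m (hogging).

M_B = 114.8 kN·m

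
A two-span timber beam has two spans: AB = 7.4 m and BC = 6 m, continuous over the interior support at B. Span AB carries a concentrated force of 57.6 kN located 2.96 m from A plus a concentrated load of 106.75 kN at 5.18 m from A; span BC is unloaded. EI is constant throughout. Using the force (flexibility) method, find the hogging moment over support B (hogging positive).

Insert a hinge at B; M_B is the redundant, and each span becomes simply supported.
Discontinuity in slope at B on the released structure — sum the simple-span end rotations:
  span AB: point load 57.6 at a = 2.96: Pab(L + a)/(6LEI) = 176.6/EI
  span AB: point load 106.75 at a = 5.18: Pab(L + a)/(6LEI) = 347.8/EI
  relative rotation θ_0 = (524.4 + 0)/EI = 524.4/EI
A unit hogging moment at B produces rotation L₁/(3EI) + L₂/(3EI) = 4.467/EI.
Compatibility: M_B·(L₁+L₂)/(3EI) = θ_0, giving M_B = 117.4 kN·m (hogging).

M_B = 117.4 kN·m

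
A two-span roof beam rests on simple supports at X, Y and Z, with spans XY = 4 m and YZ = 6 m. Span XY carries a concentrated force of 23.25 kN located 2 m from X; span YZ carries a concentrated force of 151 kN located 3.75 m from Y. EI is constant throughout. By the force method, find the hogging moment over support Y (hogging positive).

M_Y = 94.57 kN·m

Take M_Y as the redundant. Released structure: two simple spans XY and YZ with a hinge at Y.
Discontinuity in slope at Y on the released structure — sum the simple-span end rotations:
  span XY: point load 23.25 at a = 2: Pab(L + a)/(6LEI) = 23.25/EI
  span YZ: point load 151 at a = 3.75: Pab(L + b)/(6LEI) = 292/EI
  relative rotation θ_0 = (23.25 + 292)/EI = 315.2/EI
A unit hogging moment at Y produces rotation L₁/(3EI) + L₂/(3EI) = 3.333/EI.
Compatibility: M_Y·(L₁+L₂)/(3EI) = θ_0, giving M_Y = 94.57 kN·m (hogging).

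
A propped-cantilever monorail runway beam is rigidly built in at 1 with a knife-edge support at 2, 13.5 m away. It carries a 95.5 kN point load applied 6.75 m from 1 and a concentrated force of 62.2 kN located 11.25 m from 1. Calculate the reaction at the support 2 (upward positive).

R_2 = 76.64 kN

Release the roller at 2. Primary structure: cantilever fixed at 1.
Deflection at 2 on the released cantilever, summing each load's contribution:
  point load 95.5 at a = 6.75: Pa²(3L − a)/(6EI) = 24476/EI
  point load 62.2 at a = 11.25: Pa²(3L − a)/(6EI) = 38377/EI
  δ_0 = 62853/EI
Tip deflection under a unit load at 2: L³/(3EI) = 820.1/EI.
The prop prevents deflection at 2: R_2 = δ_0/δ_{22} = 62853/820.1 = 76.64 kN.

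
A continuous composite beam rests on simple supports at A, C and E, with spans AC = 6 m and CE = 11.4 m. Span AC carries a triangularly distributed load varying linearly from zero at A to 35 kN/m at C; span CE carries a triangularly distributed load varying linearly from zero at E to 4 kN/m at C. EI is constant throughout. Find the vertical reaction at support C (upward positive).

Insert a hinge at C; M_C is the redundant, and each span becomes simply supported.
Discontinuity in slope at C on the released structure — sum the simple-span end rotations:
  span AC: triangular load, peak 35: w₀L³/(45EI) = 168/EI
  span CE: triangular load, peak 4: w₀L³/(45EI) = 131.7/EI
  relative rotation θ_0 = (168 + 131.7)/EI = 299.7/EI
A unit hogging moment at C produces rotation L₁/(3EI) + L₂/(3EI) = 5.8/EI.
Compatibility: M_C·(L₁+L₂)/(3EI) = θ_0, giving M_C = 51.67 kN·m (hogging).
Span AC, ΣM about A with M_C applied at C: R_C^{AC}·6 = 420 + 51.67, so R_C^{AC} = 78.61 kN and R_A = 105 − 78.61 = 26.39 kN.
Span CE, ΣM about E: R_C^{CE}·11.4 = 173.3 + 51.67, so R_C^{CE} = 19.73 kN and R_E = 22.8 − 19.73 = 3.067 kN.
R_C = 78.61 + 19.73 = 98.34 kN.

R_C = 98.34 kN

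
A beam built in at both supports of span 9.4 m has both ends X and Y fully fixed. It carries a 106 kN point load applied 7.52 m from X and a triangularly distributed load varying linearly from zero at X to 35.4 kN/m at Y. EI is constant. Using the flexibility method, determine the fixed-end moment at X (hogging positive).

M_X = 136.1 kN·m

Release both end moments; the primary structure is a simply-supported span XY with redundants M_X and M_Y.
Simple-span end rotations at X and Y under the given loads:
  at X: point load 106 at a = 7.52: Pab(L + b)/(6LEI) = 299.7/EI
  at Y: point load 106 at a = 7.52: Pab(L + a)/(6LEI) = 449.6/EI
  at X: triangular load, peak 35.4: 7w₀L³/(360EI) = 571.7/EI
  at Y: triangular load, peak 35.4: w₀L³/(45EI) = 653.4/EI
  θ_X0 = 871.4/EI,  θ_Y0 = 1103/EI
Flexibility coefficients: a unit moment at one end gives L/(3EI) there and L/(6EI) at the far end, so f₁₁ = f₂₂ = 3.133/EI and f₁₂ = f₂₁ = 1.567/EI.
Compatibility — zero rotation at each built-in end:
  3.133 M_X + 1.567 M_Y = 871.4
  1.567 M_X + 3.133 M_Y = 1103
Solving the pair gives M_X = 136.1 kN·m and M_Y = 283.9 kN·m (hogging).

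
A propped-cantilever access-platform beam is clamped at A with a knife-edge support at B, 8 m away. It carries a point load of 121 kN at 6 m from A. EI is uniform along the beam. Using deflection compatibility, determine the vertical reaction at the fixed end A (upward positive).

Remove the prop at B; the released (primary) structure is a cantilever built in at A.
Primary-structure tip deflection at B by superposition:
  point load 121 at a = 6: Pa²(3L − a)/(6EI) = 13068/EI
Flexibility coefficient — unit upward force at B: δ_{BB} = L³/(3EI) = 170.7/EI.
Compatibility at B: δ_0 − R_B·δ_{BB} = 0, so R_B = 13068/170.7 = 76.57 kN.
Vertical equilibrium: R_A = ΣP − R_B = 121 − 76.57 = 44.43 kN.

R_A = 44.43 kN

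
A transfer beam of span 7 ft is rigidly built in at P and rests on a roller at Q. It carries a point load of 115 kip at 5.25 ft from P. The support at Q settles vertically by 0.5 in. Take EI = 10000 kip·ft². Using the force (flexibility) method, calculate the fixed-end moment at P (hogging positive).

M_P = 119.8 kip·ft

Remove the prop at Q; the released (primary) structure is a cantilever built in at P.
Primary-structure tip deflection at Q by superposition:
  point load 115 at a = 5.25: Pa²(3L − a)/(6EI) = 8320/EI
Tip deflection under a unit load at Q: L³/(3EI) = 114.3/EI.
With EI = 10000 kip·ft²: δ_0 = 0.83204 ft and δ_{QQ} = 0.011433 ft/kip.
Compatibility — the beam at Q must follow the support down by 0.04167 ft: δ_0 − R_Q·δ_{QQ} = 0.04167, so R_Q = (0.83204 − 0.04167)/0.011433 = 69.13 kip.
Moment equilibrium about P: M_P = Σ(load moments about P) − R_Q·L = 603.8 − 69.13×7 = 119.8 kip·ft.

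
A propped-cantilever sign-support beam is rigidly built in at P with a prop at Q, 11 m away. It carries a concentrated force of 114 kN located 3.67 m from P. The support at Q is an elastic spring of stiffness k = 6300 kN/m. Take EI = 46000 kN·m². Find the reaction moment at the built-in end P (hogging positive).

M_P = 235.3 kN·m

Take the reaction at Q as the redundant and release it; the primary structure is a cantilever fixed at P.
Deflection at Q on the released cantilever, summing each load's contribution:
  point load 114 at a = 3.67: Pa²(3L − a)/(6EI) = 7506/EI
Flexibility coefficient — unit upward force at Q: δ_{QQ} = L³/(3EI) = 443.7/EI.
With EI = 46000 kN·m²: δ_0 = 0.16317 m and δ_{QQ} = 0.009645 m/kN.
Compatibility — the spring shortens by R_Q/k under the reaction it provides: δ_0 − R_Q·δ_{QQ} = R_Q/k. With 1/k = 0.000159 m/kN, R_Q = δ_0 / (δ_{QQ} + 1/k) = 0.16317 / (0.009645 + 0.000159) = 16.64 kN.
Moment equilibrium about P: M_P = Σ(load moments about P) − R_Q·L = 418.4 − 16.64×11 = 235.3 kN·m.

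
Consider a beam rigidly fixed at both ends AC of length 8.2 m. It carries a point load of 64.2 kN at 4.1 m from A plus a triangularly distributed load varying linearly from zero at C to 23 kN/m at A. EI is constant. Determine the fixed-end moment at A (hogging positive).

Take the two fixed-end moments M_A, M_C as redundants; the released structure is the simple span AC.
Simple-span end rotations at A and C under the given loads:
  at A: point load 64.2 at a = 4.1: Pab(L + b)/(6LEI) = 269.8/EI
  at C: point load 64.2 at a = 4.1: Pab(L + a)/(6LEI) = 269.8/EI
  at A: triangular load, peak 23: w₀L³/(45EI) = 281.8/EI
  at C: triangular load, peak 23: 7w₀L³/(360EI) = 246.6/EI
  θ_A0 = 551.6/EI,  θ_C0 = 516.4/EI
Flexibility coefficients: a unit moment at one end gives L/(3EI) there and L/(6EI) at the far end, so f₁₁ = f₂₂ = 2.733/EI and f₁₂ = f₂₁ = 1.367/EI.
Compatibility — zero rotation at each built-in end:
  2.733 M_A + 1.367 M_C = 551.6
  1.367 M_A + 2.733 M_C = 516.4
Solving the pair gives M_A = 143.1 kN·m and M_C = 117.4 kN·m (hogging).

M_A = 143.1 kN·m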